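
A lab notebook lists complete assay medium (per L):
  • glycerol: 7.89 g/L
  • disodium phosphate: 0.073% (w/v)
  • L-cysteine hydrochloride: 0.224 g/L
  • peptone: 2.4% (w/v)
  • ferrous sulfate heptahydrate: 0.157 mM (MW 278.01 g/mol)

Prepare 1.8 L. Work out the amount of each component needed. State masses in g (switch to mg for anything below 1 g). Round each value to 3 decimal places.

Working volume: 1.8 L.
glycerol: 7.89 g/L × 1.8 L = 14.202 g
disodium phosphate: 0.073% w/v = 0.73 g/L → 0.73 × 1.8 L = 1.314 g
L-cysteine hydrochloride: 0.224 g/L × 1.8 L = 0.4032 g = 403.200 mg
peptone: 2.4 g per 100 mL × 1800 mL ÷ 100 = 43.200 g
ferrous sulfate heptahydrate: 0.157 mmol/L × 278.01 mg/mmol × 1.8 L = 78.566 mg

glycerol 14.202 g; disodium phosphate 1.314 g; L-cysteine hydrochloride 403.200 mg; peptone 43.200 g; ferrous sulfate heptahydrate 78.566 mg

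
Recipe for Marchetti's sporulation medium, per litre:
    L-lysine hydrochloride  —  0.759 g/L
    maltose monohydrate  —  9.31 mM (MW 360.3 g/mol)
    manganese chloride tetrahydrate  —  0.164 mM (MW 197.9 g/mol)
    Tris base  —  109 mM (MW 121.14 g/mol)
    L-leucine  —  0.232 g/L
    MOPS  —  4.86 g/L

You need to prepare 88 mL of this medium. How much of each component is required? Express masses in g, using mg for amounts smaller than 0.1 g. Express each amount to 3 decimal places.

L-lysine hydrochloride 66.792 mg; maltose monohydrate 0.295 g; manganese chloride tetrahydrate 2.856 mg; Tris base 1.162 g; L-leucine 20.416 mg; MOPS 0.428 g

Scale factor relative to 1 L: 0.088.
L-lysine hydrochloride: 0.759 g/L × 0.088 L = 0.066792 g = 66.792 mg
maltose monohydrate: 9.31 mmol/L × 360.3 g/mol × 0.088 L ÷ 1000 = 0.295 g
manganese chloride tetrahydrate: 0.164 mmol/L × 197.9 mg/mmol × 0.088 L = 2.856 mg
Tris base: 109 mmol/L × 121.14 g/mol × 0.088 L ÷ 1000 = 1.162 g
L-leucine: 0.232 g/L × 0.088 L = 0.020416 g = 20.416 mg
MOPS: 4.86 g/L × 0.088 L = 0.428 g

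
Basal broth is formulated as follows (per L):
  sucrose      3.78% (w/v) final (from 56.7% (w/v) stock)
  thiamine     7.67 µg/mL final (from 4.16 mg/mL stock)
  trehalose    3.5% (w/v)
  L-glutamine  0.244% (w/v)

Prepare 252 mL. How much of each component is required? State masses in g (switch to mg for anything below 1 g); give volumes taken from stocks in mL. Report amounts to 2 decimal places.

Working volume: 252 mL = 0.252 L.
sucrose: C1V1 = C2V2 → 3.78% ÷ 56.7% × 252 mL = 16.80 mL
thiamine: C1V1 = C2V2 → 7.67 µg/mL × 252 mL ÷ 4160 µg/mL = 0.46 mL
trehalose: 3.5% w/v = 35 g/L → 35 × 0.252 L = 8.82 g
L-glutamine: 0.244 g per 100 mL × 252 mL ÷ 100 = 0.61488 g = 614.88 mg

sucrose 16.80 mL; thiamine 0.46 mL; trehalose 8.82 g; L-glutamine 614.88 mg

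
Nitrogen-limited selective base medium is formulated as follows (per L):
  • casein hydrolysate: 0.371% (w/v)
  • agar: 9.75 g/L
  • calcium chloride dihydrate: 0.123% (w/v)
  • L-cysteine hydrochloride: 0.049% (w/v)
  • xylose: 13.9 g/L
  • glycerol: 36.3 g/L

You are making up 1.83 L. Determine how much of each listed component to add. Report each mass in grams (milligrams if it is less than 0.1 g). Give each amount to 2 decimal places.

casein hydrolysate 6.79 g; agar 17.84 g; calcium chloride dihydrate 2.25 g; L-cysteine hydrochloride 0.90 g; xylose 25.44 g; glycerol 66.43 g

Scale factor relative to 1 L: 1.83.
casein hydrolysate: 0.371 g per 100 mL × 1830 mL ÷ 100 = 6.79 g
agar: 9.75 g/L × 1.83 L = 17.84 g
calcium chloride dihydrate: 0.123 g per 100 mL × 1830 mL ÷ 100 = 2.25 g
L-cysteine hydrochloride: 0.049 g per 100 mL × 1830 mL ÷ 100 = 0.90 g
xylose: 13.9 g/L × 1.83 L = 25.44 g
glycerol: 36.3 g/L × 1.83 L = 66.43 g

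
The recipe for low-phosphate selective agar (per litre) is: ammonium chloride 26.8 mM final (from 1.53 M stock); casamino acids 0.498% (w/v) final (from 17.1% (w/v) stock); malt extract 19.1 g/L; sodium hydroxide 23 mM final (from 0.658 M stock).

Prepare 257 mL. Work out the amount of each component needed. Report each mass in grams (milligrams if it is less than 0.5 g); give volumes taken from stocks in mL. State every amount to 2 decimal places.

Working volume: 257 mL = 0.257 L.
ammonium chloride: C1V1 = C2V2 → 26.8 mM × 257 mL ÷ 1530 mM = 4.50 mL
casamino acids: dilute stock: 0.498% ÷ 17.1% × 257 mL = 7.48 mL
malt extract: 19.1 g/L × 0.257 L = 4.91 g
sodium hydroxide: dilute stock: 23 mM × 257 mL ÷ 658 mM = 8.98 mL

ammonium chloride 4.50 mL; casamino acids 7.48 mL; malt extract 4.91 g; sodium hydroxide 8.98 mL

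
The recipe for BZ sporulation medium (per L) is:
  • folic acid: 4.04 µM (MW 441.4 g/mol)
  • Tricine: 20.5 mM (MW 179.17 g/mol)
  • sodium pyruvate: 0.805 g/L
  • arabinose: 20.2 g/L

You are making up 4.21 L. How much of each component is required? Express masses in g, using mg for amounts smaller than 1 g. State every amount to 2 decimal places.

Scale factor relative to 1 L: 4.21.
folic acid: 4.04 µmol/L × 441.4 g/mol × 4.21 L ÷ 1000 = 7.51 mg
Tricine: 20.5 mmol/L × 179.17 g/mol × 4.21 L ÷ 1000 = 15.46 g
sodium pyruvate: 0.805 g/L × 4.21 L = 3.39 g
arabinose: 20.2 g/L × 4.21 L = 85.04 g

folic acid 7.51 mg; Tricine 15.46 g; sodium pyruvate 3.39 g; arabinose 85.04 g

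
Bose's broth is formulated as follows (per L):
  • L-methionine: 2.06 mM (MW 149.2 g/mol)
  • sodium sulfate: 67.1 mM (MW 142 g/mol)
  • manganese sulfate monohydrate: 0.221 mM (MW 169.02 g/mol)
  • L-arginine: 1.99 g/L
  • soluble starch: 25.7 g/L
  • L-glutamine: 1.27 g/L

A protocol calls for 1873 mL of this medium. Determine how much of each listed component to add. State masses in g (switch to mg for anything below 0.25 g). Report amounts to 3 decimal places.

L-methionine 0.576 g; sodium sulfate 17.846 g; manganese sulfate monohydrate 69.963 mg; L-arginine 3.727 g; soluble starch 48.136 g; L-glutamine 2.379 g

Scale factor relative to 1 L: 1.873.
L-methionine: 2.06 mmol/L × 149.2 g/mol × 1.873 L ÷ 1000 = 0.576 g
sodium sulfate: 67.1 mmol/L × 142 g/mol × 1.873 L ÷ 1000 = 17.846 g
manganese sulfate monohydrate: 0.221 mmol/L × 169.02 mg/mmol × 1.873 L = 69.963 mg
L-arginine: 1.99 g/L × 1.873 L = 3.727 g
soluble starch: 25.7 g/L × 1.873 L = 48.136 g
L-glutamine: 1.27 g/L × 1.873 L = 2.379 g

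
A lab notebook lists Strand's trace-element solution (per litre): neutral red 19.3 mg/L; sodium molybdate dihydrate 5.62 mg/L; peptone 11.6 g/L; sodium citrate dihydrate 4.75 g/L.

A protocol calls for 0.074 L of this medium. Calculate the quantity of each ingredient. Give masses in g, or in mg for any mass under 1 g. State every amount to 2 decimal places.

neutral red 1.43 mg; sodium molybdate dihydrate 0.42 mg; peptone 858.40 mg; sodium citrate dihydrate 351.50 mg

Working volume: 0.074 L.
neutral red: 19.3 mg/L × 0.074 L = 1.43 mg
sodium molybdate dihydrate: 5.62 mg/L × 0.074 L = 0.42 mg
peptone: 11.6 g/L × 0.074 L = 0.8584 g = 858.40 mg
sodium citrate dihydrate: 4.75 g/L × 0.074 L = 0.3515 g = 351.50 mg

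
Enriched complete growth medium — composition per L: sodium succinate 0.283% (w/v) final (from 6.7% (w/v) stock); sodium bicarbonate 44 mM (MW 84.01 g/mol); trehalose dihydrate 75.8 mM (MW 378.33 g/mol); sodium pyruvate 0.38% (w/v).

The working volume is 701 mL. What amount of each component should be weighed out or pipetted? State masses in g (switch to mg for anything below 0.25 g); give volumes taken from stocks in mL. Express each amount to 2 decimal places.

sodium succinate 29.61 mL; sodium bicarbonate 2.59 g; trehalose dihydrate 20.10 g; sodium pyruvate 2.66 g

Target volume = 701 mL = 0.701 L.
sodium succinate: V = C2·V2/C1 = 0.283% ÷ 6.7% × 701 mL = 29.61 mL
sodium bicarbonate: 44 mmol/L × 84.01 g/mol × 0.701 L ÷ 1000 = 2.59 g
trehalose dihydrate: 75.8 mmol/L × 378.33 g/mol × 0.701 L ÷ 1000 = 20.10 g
sodium pyruvate: 0.38% w/v = 3.8 g/L → 3.8 × 0.701 L = 2.66 g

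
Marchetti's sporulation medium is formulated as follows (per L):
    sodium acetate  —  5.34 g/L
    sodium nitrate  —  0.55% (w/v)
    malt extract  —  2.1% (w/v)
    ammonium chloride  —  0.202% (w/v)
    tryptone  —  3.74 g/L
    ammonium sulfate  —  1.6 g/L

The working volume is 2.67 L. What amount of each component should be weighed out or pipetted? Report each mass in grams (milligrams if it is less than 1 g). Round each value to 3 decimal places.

sodium acetate 14.258 g; sodium nitrate 14.685 g; malt extract 56.070 g; ammonium chloride 5.393 g; tryptone 9.986 g; ammonium sulfate 4.272 g

Scale factor relative to 1 L: 2.67.
sodium acetate: 5.34 g/L × 2.67 L = 14.258 g
sodium nitrate: 0.55% w/v = 5.5 g/L → 5.5 × 2.67 L = 14.685 g
malt extract: 2.1 g per 100 mL × 2670 mL ÷ 100 = 56.070 g
ammonium chloride: 0.202 g per 100 mL × 2670 mL ÷ 100 = 5.393 g
tryptone: 3.74 g/L × 2.67 L = 9.986 g
ammonium sulfate: 1.6 g/L × 2.67 L = 4.272 g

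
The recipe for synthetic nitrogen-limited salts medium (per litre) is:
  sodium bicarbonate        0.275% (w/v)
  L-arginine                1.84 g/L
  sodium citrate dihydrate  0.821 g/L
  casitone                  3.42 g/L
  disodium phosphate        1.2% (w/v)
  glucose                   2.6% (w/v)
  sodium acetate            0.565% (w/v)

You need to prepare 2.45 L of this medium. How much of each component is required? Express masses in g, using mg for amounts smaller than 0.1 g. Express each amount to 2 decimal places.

sodium bicarbonate 6.74 g; L-arginine 4.51 g; sodium citrate dihydrate 2.01 g; casitone 8.38 g; disodium phosphate 29.40 g; glucose 63.70 g; sodium acetate 13.84 g

Working volume: 2.45 L.
sodium bicarbonate: 0.275 g per 100 mL × 2450 mL ÷ 100 = 6.74 g
L-arginine: 1.84 g/L × 2.45 L = 4.51 g
sodium citrate dihydrate: 0.821 g/L × 2.45 L = 2.01 g
casitone: 3.42 g/L × 2.45 L = 8.38 g
disodium phosphate: 1.2% w/v = 12 g/L → 12 × 2.45 L = 29.40 g
glucose: 2.6 g per 100 mL × 2450 mL ÷ 100 = 63.70 g
sodium acetate: 0.565% w/v = 5.65 g/L → 5.65 × 2.45 L = 13.84 g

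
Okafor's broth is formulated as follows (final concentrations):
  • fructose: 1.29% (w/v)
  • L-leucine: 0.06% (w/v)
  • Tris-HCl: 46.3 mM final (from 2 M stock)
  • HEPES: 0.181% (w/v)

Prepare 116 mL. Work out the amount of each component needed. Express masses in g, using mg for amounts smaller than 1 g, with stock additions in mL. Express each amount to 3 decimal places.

fructose 1.496 g; L-leucine 69.600 mg; Tris-HCl 2.685 mL; HEPES 209.960 mg

Scale factor relative to 1 L: 0.116.
fructose: 1.29% w/v = 12.9 g/L → 12.9 × 0.116 L = 1.496 g
L-leucine: 0.06 g per 100 mL × 116 mL ÷ 100 = 0.0696 g = 69.600 mg
Tris-HCl: C1V1 = C2V2 → 46.3 mM × 116 mL ÷ 2000 mM = 2.685 mL
HEPES: 0.181 g per 100 mL × 116 mL ÷ 100 = 0.20996 g = 209.960 mg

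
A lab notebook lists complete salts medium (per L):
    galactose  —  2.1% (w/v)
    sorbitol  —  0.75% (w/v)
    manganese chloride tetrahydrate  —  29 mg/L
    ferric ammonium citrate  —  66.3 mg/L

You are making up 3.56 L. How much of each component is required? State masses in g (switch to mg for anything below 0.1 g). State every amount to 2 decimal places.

Scale factor relative to 1 L: 3.56.
galactose: 2.1% w/v = 21 g/L → 21 × 3.56 L = 74.76 g
sorbitol: 0.75 g per 100 mL × 3560 mL ÷ 100 = 26.70 g
manganese chloride tetrahydrate: 29 mg/L × 3.56 L = 103.24 mg = 0.10 g
ferric ammonium citrate: 66.3 mg/L × 3.56 L = 236.028 mg = 0.24 g

galactose 74.76 g; sorbitol 26.70 g; manganese chloride tetrahydrate 0.10 g; ferric ammonium citrate 0.24 g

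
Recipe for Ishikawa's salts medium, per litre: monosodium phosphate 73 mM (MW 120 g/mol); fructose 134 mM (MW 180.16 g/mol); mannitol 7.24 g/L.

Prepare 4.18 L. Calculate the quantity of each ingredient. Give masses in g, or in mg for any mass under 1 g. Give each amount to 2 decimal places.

monosodium phosphate 36.62 g; fructose 100.91 g; mannitol 30.26 g

Scale factor relative to 1 L: 4.18.
monosodium phosphate: 73 mmol/L × 120 g/mol × 4.18 L ÷ 1000 = 36.62 g
fructose: 134 mmol/L × 180.16 g/mol × 4.18 L ÷ 1000 = 100.91 g
mannitol: 7.24 g/L × 4.18 L = 30.26 g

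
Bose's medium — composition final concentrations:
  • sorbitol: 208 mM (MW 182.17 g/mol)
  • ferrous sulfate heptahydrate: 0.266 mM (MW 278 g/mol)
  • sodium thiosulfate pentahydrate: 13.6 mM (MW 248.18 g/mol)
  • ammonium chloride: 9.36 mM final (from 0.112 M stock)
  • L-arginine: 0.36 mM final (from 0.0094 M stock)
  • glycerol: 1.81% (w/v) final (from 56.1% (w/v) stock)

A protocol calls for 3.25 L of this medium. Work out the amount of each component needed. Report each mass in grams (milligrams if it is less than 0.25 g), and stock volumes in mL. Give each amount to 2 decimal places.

sorbitol 123.15 g; ferrous sulfate heptahydrate 240.33 mg; sodium thiosulfate pentahydrate 10.97 g; ammonium chloride 271.61 mL; L-arginine 124.47 mL; glycerol 104.86 mL

Scale factor relative to 1 L: 3.25.
sorbitol: 208 mmol/L × 182.17 g/mol × 3.25 L ÷ 1000 = 123.15 g
ferrous sulfate heptahydrate: 0.266 mmol/L × 278 mg/mmol × 3.25 L = 240.33 mg
sodium thiosulfate pentahydrate: 13.6 mmol/L × 248.18 g/mol × 3.25 L ÷ 1000 = 10.97 g
ammonium chloride: dilute stock: 9.36 mM × 3250 mL ÷ 112 mM = 271.61 mL
L-arginine: dilute stock: 0.36 mM × 3250 mL ÷ 9.4 mM = 124.47 mL
glycerol: C1V1 = C2V2 → 1.81% ÷ 56.1% × 3250 mL = 104.86 mL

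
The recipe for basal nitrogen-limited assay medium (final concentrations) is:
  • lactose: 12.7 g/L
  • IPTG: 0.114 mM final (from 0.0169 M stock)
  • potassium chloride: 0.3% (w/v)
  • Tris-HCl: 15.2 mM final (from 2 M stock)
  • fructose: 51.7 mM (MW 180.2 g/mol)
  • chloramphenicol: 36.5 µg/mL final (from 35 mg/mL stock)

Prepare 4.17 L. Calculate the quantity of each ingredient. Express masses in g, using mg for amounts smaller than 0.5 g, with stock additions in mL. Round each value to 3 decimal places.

lactose 52.959 g; IPTG 28.129 mL; potassium chloride 12.510 g; Tris-HCl 31.692 mL; fructose 38.849 g; chloramphenicol 4.349 mL

Working volume: 4.17 L.
lactose: 12.7 g/L × 4.17 L = 52.959 g
IPTG: C1V1 = C2V2 → 0.114 mM × 4170 mL ÷ 16.9 mM = 28.129 mL
potassium chloride: 0.3% w/v = 3 g/L → 3 × 4.17 L = 12.510 g
Tris-HCl: V = C2·V2/C1 = 15.2 mM × 4170 mL ÷ 2000 mM = 31.692 mL
fructose: 51.7 mmol/L × 180.2 g/mol × 4.17 L ÷ 1000 = 38.849 g
chloramphenicol: V = C2·V2/C1 = 36.5 µg/mL × 4170 mL ÷ 35000 µg/mL = 4.349 mL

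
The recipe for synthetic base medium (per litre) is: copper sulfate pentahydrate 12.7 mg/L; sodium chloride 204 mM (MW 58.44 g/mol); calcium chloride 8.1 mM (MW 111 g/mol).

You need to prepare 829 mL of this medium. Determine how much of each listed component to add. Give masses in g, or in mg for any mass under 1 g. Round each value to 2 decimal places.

Working volume: 829 mL = 0.829 L.
copper sulfate pentahydrate: 12.7 mg/L × 0.829 L = 10.53 mg
sodium chloride: 204 mmol/L × 58.44 g/mol × 0.829 L ÷ 1000 = 9.88 g
calcium chloride: 8.1 mmol/L × 111 mg/mmol × 0.829 L = 745.35 mg

copper sulfate pentahydrate 10.53 mg; sodium chloride 9.88 g; calcium chloride 745.35 mg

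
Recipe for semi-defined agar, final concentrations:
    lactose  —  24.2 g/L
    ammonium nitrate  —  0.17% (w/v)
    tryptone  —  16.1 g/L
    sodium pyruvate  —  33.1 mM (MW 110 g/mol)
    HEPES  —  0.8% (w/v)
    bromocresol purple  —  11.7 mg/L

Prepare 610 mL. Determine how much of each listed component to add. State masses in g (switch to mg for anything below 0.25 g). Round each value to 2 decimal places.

lactose 14.76 g; ammonium nitrate 1.04 g; tryptone 9.82 g; sodium pyruvate 2.22 g; HEPES 4.88 g; bromocresol purple 7.14 mg

Scale factor relative to 1 L: 0.61.
lactose: 24.2 g/L × 0.61 L = 14.76 g
ammonium nitrate: 0.17 g per 100 mL × 610 mL ÷ 100 = 1.04 g
tryptone: 16.1 g/L × 0.61 L = 9.82 g
sodium pyruvate: 33.1 mmol/L × 110 g/mol × 0.61 L ÷ 1000 = 2.22 g
HEPES: 0.8 g per 100 mL × 610 mL ÷ 100 = 4.88 g
bromocresol purple: 11.7 mg/L × 0.61 L = 7.14 mg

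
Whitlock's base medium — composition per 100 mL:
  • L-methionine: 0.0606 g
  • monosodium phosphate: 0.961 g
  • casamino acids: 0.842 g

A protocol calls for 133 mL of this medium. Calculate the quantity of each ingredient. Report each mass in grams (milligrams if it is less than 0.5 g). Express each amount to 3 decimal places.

Scale factor = 133 mL / 100 mL = 1.33.
L-methionine: 0.0606 g × (133 mL / 100 mL) = 0.080598 g = 80.598 mg
monosodium phosphate: 0.961 g × (133 mL / 100 mL) = 1.278 g
casamino acids: 0.842 g × (133 mL / 100 mL) = 1.120 g

L-methionine 80.598 mg; monosodium phosphate 1.278 g; casamino acids 1.120 g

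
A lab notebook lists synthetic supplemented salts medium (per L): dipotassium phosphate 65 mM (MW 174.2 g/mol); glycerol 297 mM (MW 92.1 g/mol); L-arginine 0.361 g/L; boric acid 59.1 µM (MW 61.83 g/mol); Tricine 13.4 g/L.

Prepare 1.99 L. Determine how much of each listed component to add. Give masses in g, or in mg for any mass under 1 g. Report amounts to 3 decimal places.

dipotassium phosphate 22.533 g; glycerol 54.434 g; L-arginine 718.390 mg; boric acid 7.272 mg; Tricine 26.666 g

Working volume: 1.99 L.
dipotassium phosphate: 65 mmol/L × 174.2 g/mol × 1.99 L ÷ 1000 = 22.533 g
glycerol: 297 mmol/L × 92.1 g/mol × 1.99 L ÷ 1000 = 54.434 g
L-arginine: 0.361 g/L × 1.99 L = 0.71839 g = 718.390 mg
boric acid: 59.1 µmol/L × 61.83 g/mol × 1.99 L ÷ 1000 = 7.272 mg
Tricine: 13.4 g/L × 1.99 L = 26.666 g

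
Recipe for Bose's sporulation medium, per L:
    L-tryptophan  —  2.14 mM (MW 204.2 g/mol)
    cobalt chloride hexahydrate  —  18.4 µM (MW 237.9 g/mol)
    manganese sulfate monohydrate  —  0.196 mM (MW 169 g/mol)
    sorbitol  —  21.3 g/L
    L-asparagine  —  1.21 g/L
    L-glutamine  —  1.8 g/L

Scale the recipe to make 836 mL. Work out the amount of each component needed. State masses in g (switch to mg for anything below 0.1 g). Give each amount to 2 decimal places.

Target volume = 836 mL = 0.836 L.
L-tryptophan: 2.14 mmol/L × 204.2 g/mol × 0.836 L ÷ 1000 = 0.37 g
cobalt chloride hexahydrate: 18.4 µmol/L × 237.9 g/mol × 0.836 L ÷ 1000 = 3.66 mg
manganese sulfate monohydrate: 0.196 mmol/L × 169 mg/mmol × 0.836 L = 27.69 mg
sorbitol: 21.3 g/L × 0.836 L = 17.81 g
L-asparagine: 1.21 g/L × 0.836 L = 1.01 g
L-glutamine: 1.8 g/L × 0.836 L = 1.50 g

L-tryptophan 0.37 g; cobalt chloride hexahydrate 3.66 mg; manganese sulfate monohydrate 27.69 mg; sorbitol 17.81 g; L-asparagine 1.01 g; L-glutamine 1.50 g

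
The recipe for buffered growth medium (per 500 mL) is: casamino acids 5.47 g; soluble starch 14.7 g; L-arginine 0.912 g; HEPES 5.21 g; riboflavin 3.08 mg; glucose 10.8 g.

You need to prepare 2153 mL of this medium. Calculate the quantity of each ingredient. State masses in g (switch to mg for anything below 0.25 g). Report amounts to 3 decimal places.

Ratio of target to recipe volume: 2153 / 500 = 4.306.
casamino acids: 5.47 g × (2153 mL / 500 mL) = 23.554 g
soluble starch: 14.7 g × (2153 mL / 500 mL) = 63.298 g
L-arginine: 0.912 g × (2153 mL / 500 mL) = 3.927 g
HEPES: 5.21 g × (2153 mL / 500 mL) = 22.434 g
riboflavin: 3.08 mg × (2153 mL / 500 mL) = 13.262 mg
glucose: 10.8 g × (2153 mL / 500 mL) = 46.505 g

casamino acids 23.554 g; soluble starch 63.298 g; L-arginine 3.927 g; HEPES 22.434 g; riboflavin 13.262 mg; glucose 46.505 g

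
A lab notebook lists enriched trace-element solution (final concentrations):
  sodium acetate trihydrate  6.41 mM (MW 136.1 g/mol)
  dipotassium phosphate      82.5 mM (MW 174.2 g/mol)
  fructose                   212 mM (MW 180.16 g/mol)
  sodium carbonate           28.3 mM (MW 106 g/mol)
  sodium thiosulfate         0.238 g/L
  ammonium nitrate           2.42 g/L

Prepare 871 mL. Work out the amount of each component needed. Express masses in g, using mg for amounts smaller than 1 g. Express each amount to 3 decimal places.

sodium acetate trihydrate 759.861 mg; dipotassium phosphate 12.518 g; fructose 33.267 g; sodium carbonate 2.613 g; sodium thiosulfate 207.298 mg; ammonium nitrate 2.108 g

Target volume = 871 mL = 0.871 L.
sodium acetate trihydrate: 6.41 mmol/L × 136.1 mg/mmol × 0.871 L = 759.861 mg
dipotassium phosphate: 82.5 mmol/L × 174.2 g/mol × 0.871 L ÷ 1000 = 12.518 g
fructose: 212 mmol/L × 180.16 g/mol × 0.871 L ÷ 1000 = 33.267 g
sodium carbonate: 28.3 mmol/L × 106 g/mol × 0.871 L ÷ 1000 = 2.613 g
sodium thiosulfate: 0.238 g/L × 0.871 L = 0.207298 g = 207.298 mg
ammonium nitrate: 2.42 g/L × 0.871 L = 2.108 g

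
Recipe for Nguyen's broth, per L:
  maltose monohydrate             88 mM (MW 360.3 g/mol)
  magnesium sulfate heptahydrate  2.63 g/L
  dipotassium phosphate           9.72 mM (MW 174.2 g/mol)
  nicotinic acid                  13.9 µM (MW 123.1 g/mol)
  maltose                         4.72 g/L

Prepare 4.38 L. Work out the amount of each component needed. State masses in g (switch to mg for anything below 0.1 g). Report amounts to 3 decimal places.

maltose monohydrate 138.874 g; magnesium sulfate heptahydrate 11.519 g; dipotassium phosphate 7.416 g; nicotinic acid 7.495 mg; maltose 20.674 g

Scale factor relative to 1 L: 4.38.
maltose monohydrate: 88 mmol/L × 360.3 g/mol × 4.38 L ÷ 1000 = 138.874 g
magnesium sulfate heptahydrate: 2.63 g/L × 4.38 L = 11.519 g
dipotassium phosphate: 9.72 mmol/L × 174.2 g/mol × 4.38 L ÷ 1000 = 7.416 g
nicotinic acid: 13.9 µmol/L × 123.1 g/mol × 4.38 L ÷ 1000 = 7.495 mg
maltose: 4.72 g/L × 4.38 L = 20.674 g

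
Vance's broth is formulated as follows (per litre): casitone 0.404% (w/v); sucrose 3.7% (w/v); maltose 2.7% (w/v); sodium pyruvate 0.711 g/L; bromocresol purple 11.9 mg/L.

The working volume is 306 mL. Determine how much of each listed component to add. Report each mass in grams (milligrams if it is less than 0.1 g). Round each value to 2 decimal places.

casitone 1.24 g; sucrose 11.32 g; maltose 8.26 g; sodium pyruvate 0.22 g; bromocresol purple 3.64 mg

Scale factor relative to 1 L: 0.306.
casitone: 0.404 g per 100 mL × 306 mL ÷ 100 = 1.24 g
sucrose: 3.7% w/v = 37 g/L → 37 × 0.306 L = 11.32 g
maltose: 2.7% w/v = 27 g/L → 27 × 0.306 L = 8.26 g
sodium pyruvate: 0.711 g/L × 0.306 L = 0.22 g
bromocresol purple: 11.9 mg/L × 0.306 L = 3.64 mg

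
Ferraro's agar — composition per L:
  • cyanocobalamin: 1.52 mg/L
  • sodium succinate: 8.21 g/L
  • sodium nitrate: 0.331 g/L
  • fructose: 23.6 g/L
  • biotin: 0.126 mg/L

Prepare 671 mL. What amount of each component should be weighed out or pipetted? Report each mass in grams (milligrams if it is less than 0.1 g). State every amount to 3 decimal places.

Target volume = 671 mL = 0.671 L.
cyanocobalamin: 1.52 mg/L × 0.671 L = 1.020 mg
sodium succinate: 8.21 g/L × 0.671 L = 5.509 g
sodium nitrate: 0.331 g/L × 0.671 L = 0.222 g
fructose: 23.6 g/L × 0.671 L = 15.836 g
biotin: 0.126 mg/L × 0.671 L = 0.085 mg

cyanocobalamin 1.020 mg; sodium succinate 5.509 g; sodium nitrate 0.222 g; fructose 15.836 g; biotin 0.085 mg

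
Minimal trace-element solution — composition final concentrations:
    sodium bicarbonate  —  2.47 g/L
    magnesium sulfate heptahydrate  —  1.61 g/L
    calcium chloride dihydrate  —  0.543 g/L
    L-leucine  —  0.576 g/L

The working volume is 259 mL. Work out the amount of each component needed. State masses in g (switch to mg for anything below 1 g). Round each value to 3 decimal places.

Working volume: 259 mL = 0.259 L.
sodium bicarbonate: 2.47 g/L × 0.259 L = 0.63973 g = 639.730 mg
magnesium sulfate heptahydrate: 1.61 g/L × 0.259 L = 0.41699 g = 416.990 mg
calcium chloride dihydrate: 0.543 g/L × 0.259 L = 0.140637 g = 140.637 mg
L-leucine: 0.576 g/L × 0.259 L = 0.149184 g = 149.184 mg

sodium bicarbonate 639.730 mg; magnesium sulfate heptahydrate 416.990 mg; calcium chloride dihydrate 140.637 mg; L-leucine 149.184 mg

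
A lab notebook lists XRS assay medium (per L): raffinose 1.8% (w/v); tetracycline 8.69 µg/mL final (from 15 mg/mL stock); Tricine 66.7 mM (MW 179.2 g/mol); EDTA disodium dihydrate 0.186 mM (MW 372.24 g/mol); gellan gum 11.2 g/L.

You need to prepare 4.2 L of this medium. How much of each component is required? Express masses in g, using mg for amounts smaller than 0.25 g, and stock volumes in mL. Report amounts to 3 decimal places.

Working volume: 4.2 L.
raffinose: 1.8% w/v = 18 g/L → 18 × 4.2 L = 75.600 g
tetracycline: dilute stock: 8.69 µg/mL × 4200 mL ÷ 15000 µg/mL = 2.433 mL
Tricine: 66.7 mmol/L × 179.2 g/mol × 4.2 L ÷ 1000 = 50.201 g
EDTA disodium dihydrate: 0.186 mmol/L × 372.24 g/mol × 4.2 L ÷ 1000 = 0.291 g
gellan gum: 11.2 g/L × 4.2 L = 47.040 g

raffinose 75.600 g; tetracycline 2.433 mL; Tricine 50.201 g; EDTA disodium dihydrate 0.291 g; gellan gum 47.040 g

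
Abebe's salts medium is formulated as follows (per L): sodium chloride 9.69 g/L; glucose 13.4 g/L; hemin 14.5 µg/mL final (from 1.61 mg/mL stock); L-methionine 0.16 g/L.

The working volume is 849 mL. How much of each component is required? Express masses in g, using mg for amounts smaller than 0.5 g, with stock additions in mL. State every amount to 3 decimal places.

sodium chloride 8.227 g; glucose 11.377 g; hemin 7.646 mL; L-methionine 135.840 mg

Scale factor relative to 1 L: 0.849.
sodium chloride: 9.69 g/L × 0.849 L = 8.227 g
glucose: 13.4 g/L × 0.849 L = 11.377 g
hemin: V = C2·V2/C1 = 14.5 µg/mL × 849 mL ÷ 1610 µg/mL = 7.646 mL
L-methionine: 0.16 g/L × 0.849 L = 0.13584 g = 135.840 mg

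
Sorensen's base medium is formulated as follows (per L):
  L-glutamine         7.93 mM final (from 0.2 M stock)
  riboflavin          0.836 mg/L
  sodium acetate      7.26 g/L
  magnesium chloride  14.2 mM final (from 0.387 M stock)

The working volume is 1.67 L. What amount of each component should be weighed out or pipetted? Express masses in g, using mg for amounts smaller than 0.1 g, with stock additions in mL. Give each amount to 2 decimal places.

Scale factor relative to 1 L: 1.67.
L-glutamine: V = C2·V2/C1 = 7.93 mM × 1670 mL ÷ 200 mM = 66.22 mL
riboflavin: 0.836 mg/L × 1.67 L = 1.40 mg
sodium acetate: 7.26 g/L × 1.67 L = 12.12 g
magnesium chloride: C1V1 = C2V2 → 14.2 mM × 1670 mL ÷ 387 mM = 61.28 mL

L-glutamine 66.22 mL; riboflavin 1.40 mg; sodium acetate 12.12 g; magnesium chloride 61.28 mL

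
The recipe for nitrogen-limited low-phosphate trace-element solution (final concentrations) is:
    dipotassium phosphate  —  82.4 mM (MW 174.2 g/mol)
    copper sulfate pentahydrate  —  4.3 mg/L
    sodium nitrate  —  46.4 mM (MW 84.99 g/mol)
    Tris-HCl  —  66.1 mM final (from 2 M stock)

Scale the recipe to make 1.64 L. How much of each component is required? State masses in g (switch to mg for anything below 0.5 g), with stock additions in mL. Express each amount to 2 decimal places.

dipotassium phosphate 23.54 g; copper sulfate pentahydrate 7.05 mg; sodium nitrate 6.47 g; Tris-HCl 54.20 mL

Working volume: 1.64 L.
dipotassium phosphate: 82.4 mmol/L × 174.2 g/mol × 1.64 L ÷ 1000 = 23.54 g
copper sulfate pentahydrate: 4.3 mg/L × 1.64 L = 7.05 mg
sodium nitrate: 46.4 mmol/L × 84.99 g/mol × 1.64 L ÷ 1000 = 6.47 g
Tris-HCl: V = C2·V2/C1 = 66.1 mM × 1640 mL ÷ 2000 mM = 54.20 mL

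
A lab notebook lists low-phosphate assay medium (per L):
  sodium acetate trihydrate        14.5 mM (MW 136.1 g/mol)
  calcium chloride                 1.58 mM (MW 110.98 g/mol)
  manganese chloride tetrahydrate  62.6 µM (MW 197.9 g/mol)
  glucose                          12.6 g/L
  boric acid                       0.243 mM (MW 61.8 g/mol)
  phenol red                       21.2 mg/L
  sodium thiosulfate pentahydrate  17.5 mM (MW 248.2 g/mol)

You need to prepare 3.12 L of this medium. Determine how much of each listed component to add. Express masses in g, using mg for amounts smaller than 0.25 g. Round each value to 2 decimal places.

Working volume: 3.12 L.
sodium acetate trihydrate: 14.5 mmol/L × 136.1 g/mol × 3.12 L ÷ 1000 = 6.16 g
calcium chloride: 1.58 mmol/L × 110.98 g/mol × 3.12 L ÷ 1000 = 0.55 g
manganese chloride tetrahydrate: 62.6 µmol/L × 197.9 g/mol × 3.12 L ÷ 1000 = 38.65 mg
glucose: 12.6 g/L × 3.12 L = 39.31 g
boric acid: 0.243 mmol/L × 61.8 mg/mmol × 3.12 L = 46.85 mg
phenol red: 21.2 mg/L × 3.12 L = 66.14 mg
sodium thiosulfate pentahydrate: 17.5 mmol/L × 248.2 g/mol × 3.12 L ÷ 1000 = 13.55 g

sodium acetate trihydrate 6.16 g; calcium chloride 0.55 g; manganese chloride tetrahydrate 38.65 mg; glucose 39.31 g; boric acid 46.85 mg; phenol red 66.14 mg; sodium thiosulfate pentahydrate 13.55 g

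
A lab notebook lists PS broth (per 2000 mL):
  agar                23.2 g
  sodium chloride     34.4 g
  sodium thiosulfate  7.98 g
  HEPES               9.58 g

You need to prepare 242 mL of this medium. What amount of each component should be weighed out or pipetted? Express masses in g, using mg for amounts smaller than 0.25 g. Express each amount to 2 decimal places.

Ratio of target to recipe volume: 242 / 2000 = 0.121.
agar: 23.2 g × (242 mL / 2000 mL) = 2.81 g
sodium chloride: 34.4 g × (242 mL / 2000 mL) = 4.16 g
sodium thiosulfate: 7.98 g × (242 mL / 2000 mL) = 0.97 g
HEPES: 9.58 g × (242 mL / 2000 mL) = 1.16 g

agar 2.81 g; sodium chloride 4.16 g; sodium thiosulfate 0.97 g; HEPES 1.16 g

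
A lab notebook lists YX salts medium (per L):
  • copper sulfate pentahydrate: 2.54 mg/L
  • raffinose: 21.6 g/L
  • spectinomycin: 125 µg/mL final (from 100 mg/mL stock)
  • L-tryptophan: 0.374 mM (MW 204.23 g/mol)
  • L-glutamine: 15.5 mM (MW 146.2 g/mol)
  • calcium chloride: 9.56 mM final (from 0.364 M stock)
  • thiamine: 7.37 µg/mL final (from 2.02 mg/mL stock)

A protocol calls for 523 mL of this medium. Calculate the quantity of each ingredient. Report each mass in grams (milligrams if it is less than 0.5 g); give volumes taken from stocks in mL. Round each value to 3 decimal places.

copper sulfate pentahydrate 1.328 mg; raffinose 11.297 g; spectinomycin 0.654 mL; L-tryptophan 39.948 mg; L-glutamine 1.185 g; calcium chloride 13.736 mL; thiamine 1.908 mL

Scale factor relative to 1 L: 0.523.
copper sulfate pentahydrate: 2.54 mg/L × 0.523 L = 1.328 mg
raffinose: 21.6 g/L × 0.523 L = 11.297 g
spectinomycin: dilute stock: 125 µg/mL × 523 mL ÷ 100000 µg/mL = 0.654 mL
L-tryptophan: 0.374 mmol/L × 204.23 mg/mmol × 0.523 L = 39.948 mg
L-glutamine: 15.5 mmol/L × 146.2 g/mol × 0.523 L ÷ 1000 = 1.185 g
calcium chloride: C1V1 = C2V2 → 9.56 mM × 523 mL ÷ 364 mM = 13.736 mL
thiamine: C1V1 = C2V2 → 7.37 µg/mL × 523 mL ÷ 2020 µg/mL = 1.908 mL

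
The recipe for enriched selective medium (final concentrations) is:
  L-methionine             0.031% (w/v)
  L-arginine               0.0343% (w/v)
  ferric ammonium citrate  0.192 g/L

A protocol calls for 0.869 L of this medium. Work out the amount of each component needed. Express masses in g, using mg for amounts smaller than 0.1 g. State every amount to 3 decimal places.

Working volume: 0.869 L.
L-methionine: 0.031 g per 100 mL × 869 mL ÷ 100 = 0.269 g
L-arginine: 0.0343 g per 100 mL × 869 mL ÷ 100 = 0.298 g
ferric ammonium citrate: 0.192 g/L × 0.869 L = 0.167 g

L-methionine 0.269 g; L-arginine 0.298 g; ferric ammonium citrate 0.167 g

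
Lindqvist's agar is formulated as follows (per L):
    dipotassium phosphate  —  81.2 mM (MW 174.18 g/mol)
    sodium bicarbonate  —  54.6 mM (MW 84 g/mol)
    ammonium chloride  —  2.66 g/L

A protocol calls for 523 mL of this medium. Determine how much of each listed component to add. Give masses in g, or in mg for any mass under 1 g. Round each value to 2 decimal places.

dipotassium phosphate 7.40 g; sodium bicarbonate 2.40 g; ammonium chloride 1.39 g

Working volume: 523 mL = 0.523 L.
dipotassium phosphate: 81.2 mmol/L × 174.18 g/mol × 0.523 L ÷ 1000 = 7.40 g
sodium bicarbonate: 54.6 mmol/L × 84 g/mol × 0.523 L ÷ 1000 = 2.40 g
ammonium chloride: 2.66 g/L × 0.523 L = 1.39 g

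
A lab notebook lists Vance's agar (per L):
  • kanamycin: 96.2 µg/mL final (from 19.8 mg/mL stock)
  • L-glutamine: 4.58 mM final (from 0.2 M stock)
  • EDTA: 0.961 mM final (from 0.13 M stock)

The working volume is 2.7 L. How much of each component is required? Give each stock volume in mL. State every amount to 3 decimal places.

Scale factor relative to 1 L: 2.7.
kanamycin: V = C2·V2/C1 = 96.2 µg/mL × 2700 mL ÷ 19800 µg/mL = 13.118 mL
L-glutamine: dilute stock: 4.58 mM × 2700 mL ÷ 200 mM = 61.830 mL
EDTA: V = C2·V2/C1 = 0.961 mM × 2700 mL ÷ 130 mM = 19.959 mL

kanamycin 13.118 mL; L-glutamine 61.830 mL; EDTA 19.959 mL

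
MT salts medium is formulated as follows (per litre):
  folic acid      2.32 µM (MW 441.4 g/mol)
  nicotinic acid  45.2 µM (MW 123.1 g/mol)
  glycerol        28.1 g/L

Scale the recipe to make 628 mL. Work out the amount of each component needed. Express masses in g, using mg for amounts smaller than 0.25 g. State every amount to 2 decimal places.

Working volume: 628 mL = 0.628 L.
folic acid: 2.32 µmol/L × 441.4 g/mol × 0.628 L ÷ 1000 = 0.64 mg
nicotinic acid: 45.2 µmol/L × 123.1 g/mol × 0.628 L ÷ 1000 = 3.49 mg
glycerol: 28.1 g/L × 0.628 L = 17.65 g

folic acid 0.64 mg; nicotinic acid 3.49 mg; glycerol 17.65 g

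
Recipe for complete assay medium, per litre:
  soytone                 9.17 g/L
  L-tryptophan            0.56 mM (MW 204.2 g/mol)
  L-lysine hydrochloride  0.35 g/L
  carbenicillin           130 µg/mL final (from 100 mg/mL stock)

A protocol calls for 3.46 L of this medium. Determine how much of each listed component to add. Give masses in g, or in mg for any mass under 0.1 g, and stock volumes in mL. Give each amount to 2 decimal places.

Working volume: 3.46 L.
soytone: 9.17 g/L × 3.46 L = 31.73 g
L-tryptophan: 0.56 mmol/L × 204.2 g/mol × 3.46 L ÷ 1000 = 0.40 g
L-lysine hydrochloride: 0.35 g/L × 3.46 L = 1.21 g
carbenicillin: dilute stock: 130 µg/mL × 3460 mL ÷ 100000 µg/mL = 4.50 mL

soytone 31.73 g; L-tryptophan 0.40 g; L-lysine hydrochloride 1.21 g; carbenicillin 4.50 mL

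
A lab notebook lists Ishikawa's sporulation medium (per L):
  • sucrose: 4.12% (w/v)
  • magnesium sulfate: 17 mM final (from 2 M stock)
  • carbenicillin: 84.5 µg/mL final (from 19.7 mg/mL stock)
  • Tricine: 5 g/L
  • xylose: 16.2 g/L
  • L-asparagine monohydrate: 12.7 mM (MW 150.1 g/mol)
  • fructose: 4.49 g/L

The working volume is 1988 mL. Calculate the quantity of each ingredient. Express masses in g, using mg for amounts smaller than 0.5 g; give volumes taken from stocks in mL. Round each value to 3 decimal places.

Working volume: 1988 mL = 1.988 L.
sucrose: 4.12% w/v = 41.2 g/L → 41.2 × 1.988 L = 81.906 g
magnesium sulfate: V = C2·V2/C1 = 17 mM × 1988 mL ÷ 2000 mM = 16.898 mL
carbenicillin: dilute stock: 84.5 µg/mL × 1988 mL ÷ 19700 µg/mL = 8.527 mL
Tricine: 5 g/L × 1.988 L = 9.940 g
xylose: 16.2 g/L × 1.988 L = 32.206 g
L-asparagine monohydrate: 12.7 mmol/L × 150.1 g/mol × 1.988 L ÷ 1000 = 3.790 g
fructose: 4.49 g/L × 1.988 L = 8.926 g

sucrose 81.906 g; magnesium sulfate 16.898 mL; carbenicillin 8.527 mL; Tricine 9.940 g; xylose 32.206 g; L-asparagine monohydrate 3.790 g; fructose 8.926 g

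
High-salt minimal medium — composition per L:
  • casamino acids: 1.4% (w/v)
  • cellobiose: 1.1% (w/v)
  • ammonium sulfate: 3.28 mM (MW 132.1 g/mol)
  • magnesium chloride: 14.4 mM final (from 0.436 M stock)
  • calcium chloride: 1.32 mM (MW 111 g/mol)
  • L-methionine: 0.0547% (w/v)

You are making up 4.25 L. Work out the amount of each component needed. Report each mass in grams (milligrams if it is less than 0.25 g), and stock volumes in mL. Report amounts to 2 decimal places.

casamino acids 59.50 g; cellobiose 46.75 g; ammonium sulfate 1.84 g; magnesium chloride 140.37 mL; calcium chloride 0.62 g; L-methionine 2.32 g

Working volume: 4.25 L.
casamino acids: 1.4 g per 100 mL × 4250 mL ÷ 100 = 59.50 g
cellobiose: 1.1 g per 100 mL × 4250 mL ÷ 100 = 46.75 g
ammonium sulfate: 3.28 mmol/L × 132.1 g/mol × 4.25 L ÷ 1000 = 1.84 g
magnesium chloride: C1V1 = C2V2 → 14.4 mM × 4250 mL ÷ 436 mM = 140.37 mL
calcium chloride: 1.32 mmol/L × 111 g/mol × 4.25 L ÷ 1000 = 0.62 g
L-methionine: 0.0547 g per 100 mL × 4250 mL ÷ 100 = 2.32 g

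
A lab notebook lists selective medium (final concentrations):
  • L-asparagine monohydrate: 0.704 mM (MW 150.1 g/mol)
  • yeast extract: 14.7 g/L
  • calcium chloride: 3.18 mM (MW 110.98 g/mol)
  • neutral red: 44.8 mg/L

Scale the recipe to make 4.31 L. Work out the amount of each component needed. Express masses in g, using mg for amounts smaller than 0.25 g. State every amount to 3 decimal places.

L-asparagine monohydrate 0.455 g; yeast extract 63.357 g; calcium chloride 1.521 g; neutral red 193.088 mg

Working volume: 4.31 L.
L-asparagine monohydrate: 0.704 mmol/L × 150.1 g/mol × 4.31 L ÷ 1000 = 0.455 g
yeast extract: 14.7 g/L × 4.31 L = 63.357 g
calcium chloride: 3.18 mmol/L × 110.98 g/mol × 4.31 L ÷ 1000 = 1.521 g
neutral red: 44.8 mg/L × 4.31 L = 193.088 mg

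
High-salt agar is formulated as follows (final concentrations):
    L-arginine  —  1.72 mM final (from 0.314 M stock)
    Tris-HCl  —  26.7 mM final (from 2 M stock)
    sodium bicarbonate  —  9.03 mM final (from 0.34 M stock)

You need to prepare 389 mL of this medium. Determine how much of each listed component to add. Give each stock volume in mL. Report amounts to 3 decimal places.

L-arginine 2.131 mL; Tris-HCl 5.193 mL; sodium bicarbonate 10.331 mL

Working volume: 389 mL = 0.389 L.
L-arginine: dilute stock: 1.72 mM × 389 mL ÷ 314 mM = 2.131 mL
Tris-HCl: C1V1 = C2V2 → 26.7 mM × 389 mL ÷ 2000 mM = 5.193 mL
sodium bicarbonate: V = C2·V2/C1 = 9.03 mM × 389 mL ÷ 340 mM = 10.331 mL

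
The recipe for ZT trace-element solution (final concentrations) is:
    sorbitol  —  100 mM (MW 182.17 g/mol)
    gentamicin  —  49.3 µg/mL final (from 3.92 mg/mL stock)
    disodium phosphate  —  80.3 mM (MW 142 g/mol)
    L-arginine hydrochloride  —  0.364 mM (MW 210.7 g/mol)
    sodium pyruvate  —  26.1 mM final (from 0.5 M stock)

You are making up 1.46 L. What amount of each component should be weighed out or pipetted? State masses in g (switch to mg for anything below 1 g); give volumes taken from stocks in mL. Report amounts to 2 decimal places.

Working volume: 1.46 L.
sorbitol: 100 mmol/L × 182.17 g/mol × 1.46 L ÷ 1000 = 26.60 g
gentamicin: V = C2·V2/C1 = 49.3 µg/mL × 1460 mL ÷ 3920 µg/mL = 18.36 mL
disodium phosphate: 80.3 mmol/L × 142 g/mol × 1.46 L ÷ 1000 = 16.65 g
L-arginine hydrochloride: 0.364 mmol/L × 210.7 mg/mmol × 1.46 L = 111.97 mg
sodium pyruvate: dilute stock: 26.1 mM × 1460 mL ÷ 500 mM = 76.21 mL

sorbitol 26.60 g; gentamicin 18.36 mL; disodium phosphate 16.65 g; L-arginine hydrochloride 111.97 mg; sodium pyruvate 76.21 mL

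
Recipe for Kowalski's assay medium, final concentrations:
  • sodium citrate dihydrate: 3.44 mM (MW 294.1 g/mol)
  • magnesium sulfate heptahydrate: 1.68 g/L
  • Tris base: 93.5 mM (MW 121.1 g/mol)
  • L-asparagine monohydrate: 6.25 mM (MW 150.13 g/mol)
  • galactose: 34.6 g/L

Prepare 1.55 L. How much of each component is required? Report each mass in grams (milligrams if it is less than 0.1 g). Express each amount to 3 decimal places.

sodium citrate dihydrate 1.568 g; magnesium sulfate heptahydrate 2.604 g; Tris base 17.550 g; L-asparagine monohydrate 1.454 g; galactose 53.630 g

Working volume: 1.55 L.
sodium citrate dihydrate: 3.44 mmol/L × 294.1 g/mol × 1.55 L ÷ 1000 = 1.568 g
magnesium sulfate heptahydrate: 1.68 g/L × 1.55 L = 2.604 g
Tris base: 93.5 mmol/L × 121.1 g/mol × 1.55 L ÷ 1000 = 17.550 g
L-asparagine monohydrate: 6.25 mmol/L × 150.13 g/mol × 1.55 L ÷ 1000 = 1.454 g
galactose: 34.6 g/L × 1.55 L = 53.630 g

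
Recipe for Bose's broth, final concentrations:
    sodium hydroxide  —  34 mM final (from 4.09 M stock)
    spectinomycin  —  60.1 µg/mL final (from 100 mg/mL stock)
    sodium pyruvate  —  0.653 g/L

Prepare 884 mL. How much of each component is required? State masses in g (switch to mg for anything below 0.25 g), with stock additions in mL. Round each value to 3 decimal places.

sodium hydroxide 7.349 mL; spectinomycin 0.531 mL; sodium pyruvate 0.577 g

Working volume: 884 mL = 0.884 L.
sodium hydroxide: V = C2·V2/C1 = 34 mM × 884 mL ÷ 4090 mM = 7.349 mL
spectinomycin: V = C2·V2/C1 = 60.1 µg/mL × 884 mL ÷ 100000 µg/mL = 0.531 mL
sodium pyruvate: 0.653 g/L × 0.884 L = 0.577 g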